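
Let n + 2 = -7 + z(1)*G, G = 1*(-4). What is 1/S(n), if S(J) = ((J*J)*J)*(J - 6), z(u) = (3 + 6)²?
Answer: 1/12517926543 ≈ 7.9885e-11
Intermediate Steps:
G = -4
z(u) = 81 (z(u) = 9² = 81)
n = -333 (n = -2 + (-7 + 81*(-4)) = -2 + (-7 - 324) = -2 - 331 = -333)
S(J) = J³*(-6 + J) (S(J) = (J²*J)*(-6 + J) = J³*(-6 + J))
1/S(n) = 1/((-333)³*(-6 - 333)) = 1/(-36926037*(-339)) = 1/12517926543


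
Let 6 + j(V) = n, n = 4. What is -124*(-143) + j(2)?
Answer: 17730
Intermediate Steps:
j(V) = -2 (j(V) = -6 + 4 = -2)
-124*(-143) + j(2) = -124*(-143) - 2 = 17732 - 2 = 17730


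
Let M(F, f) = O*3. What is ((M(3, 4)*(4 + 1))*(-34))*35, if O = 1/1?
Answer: -17850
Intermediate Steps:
O = 1 (O = 1*1 = 1)
M(F, f) = 3 (M(F, f) = 1*3 = 3)
((M(3, 4)*(4 + 1))*(-34))*35 = ((3*(4 + 1))*(-34))*35 = ((3*5)*(-34))*35 = (15*(-34))*35 = -510*35 = -17850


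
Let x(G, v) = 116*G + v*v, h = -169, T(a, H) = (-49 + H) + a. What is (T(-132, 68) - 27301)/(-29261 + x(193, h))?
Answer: -13707/10844 ≈ -1.2640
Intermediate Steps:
T(a, H) = -49 + H + a
x(G, v) = v² + 116*G (x(G, v) = 116*G + v² = v² + 116*G)
(T(-132, 68) - 27301)/(-29261 + x(193, h)) = ((-49 + 68 - 132) - 27301)/(-29261 + ((-169)² + 116*193)) = (-113 - 27301)/(-29261 + (28561 + 22388)) = -27414/(-29261 + 50949) = -27414/21688 = -27414*1/21688 = -13707/10844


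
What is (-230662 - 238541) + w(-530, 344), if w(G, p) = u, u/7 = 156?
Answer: -468111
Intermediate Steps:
u = 1092 (u = 7*156 = 1092)
w(G, p) = 1092
(-230662 - 238541) + w(-530, 344) = (-230662 - 238541) + 1092 = -469203 + 1092 = -468111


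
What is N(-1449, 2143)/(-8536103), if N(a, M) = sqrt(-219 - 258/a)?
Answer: -I*sqrt(51048753)/4122937749 ≈ -1.7329e-6*I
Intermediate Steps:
N(-1449, 2143)/(-8536103) = sqrt(-219 - 258/(-1449))/(-8536103) = sqrt(-219 - 258*(-1/1449))*(-1/8536103) = sqrt(-219 + 86/483)*(-1/8536103) = sqrt(-105691/483)*(-1/8536103) = (I*sqrt(51048753)/483)*(-1/8536103) = -I*sqrt(51048753)/4122937749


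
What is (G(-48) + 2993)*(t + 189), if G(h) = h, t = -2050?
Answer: -5480645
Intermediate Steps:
(G(-48) + 2993)*(t + 189) = (-48 + 2993)*(-2050 + 189) = 2945*(-1861) = -5480645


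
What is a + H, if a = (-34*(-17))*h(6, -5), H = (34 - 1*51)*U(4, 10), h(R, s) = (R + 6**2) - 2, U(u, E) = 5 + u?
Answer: 22967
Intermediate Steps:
h(R, s) = 34 + R (h(R, s) = (R + 36) - 2 = (36 + R) - 2 = 34 + R)
H = -153 (H = (34 - 1*51)*(5 + 4) = (34 - 51)*9 = -17*9 = -153)
a = 23120 (a = (-34*(-17))*(34 + 6) = 578*40 = 23120)
a + H = 23120 - 153 = 22967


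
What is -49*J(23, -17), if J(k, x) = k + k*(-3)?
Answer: 2254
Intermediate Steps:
J(k, x) = -2*k (J(k, x) = k - 3*k = -2*k)
-49*J(23, -17) = -(-98)*23 = -49*(-46) = 2254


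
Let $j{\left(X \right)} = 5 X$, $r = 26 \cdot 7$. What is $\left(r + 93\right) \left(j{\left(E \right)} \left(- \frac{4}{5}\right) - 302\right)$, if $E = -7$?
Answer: $-75350$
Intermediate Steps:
$r = 182$
$\left(r + 93\right) \left(j{\left(E \right)} \left(- \frac{4}{5}\right) - 302\right) = \left(182 + 93\right) \left(5 \left(-7\right) \left(- \frac{4}{5}\right) - 302\right) = 275 \left(- 35 \left(\left(-4\right) \frac{1}{5}\right) - 302\right) = 275 \left(\left(-35\right) \left(- \frac{4}{5}\right) - 302\right) = 275 \left(28 - 302\right) = 275 \left(-274\right) = -75350$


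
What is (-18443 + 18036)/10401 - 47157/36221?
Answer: -505221904/376734621 ≈ -1.3411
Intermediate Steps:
(-18443 + 18036)/10401 - 47157/36221 = -407*1/10401 - 47157*1/36221 = -407/10401 - 47157/36221 = -505221904/376734621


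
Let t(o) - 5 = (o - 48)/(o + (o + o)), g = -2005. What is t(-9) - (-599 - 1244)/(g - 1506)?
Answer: 208117/31599 ≈ 6.5862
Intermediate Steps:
t(o) = 5 + (-48 + o)/(3*o) (t(o) = 5 + (o - 48)/(o + (o + o)) = 5 + (-48 + o)/(o + 2*o) = 5 + (-48 + o)/((3*o)) = 5 + (-48 + o)*(1/(3*o)) = 5 + (-48 + o)/(3*o))
t(-9) - (-599 - 1244)/(g - 1506) = (16/3 - 16/(-9)) - (-599 - 1244)/(-2005 - 1506) = (16/3 - 16*(-1/9)) - (-1843)/(-3511) = (16/3 + 16/9) - (-1843)*(-1)/3511 = 64/9 - 1*1843/3511 = 64/9 - 1843/3511 = 208117/31599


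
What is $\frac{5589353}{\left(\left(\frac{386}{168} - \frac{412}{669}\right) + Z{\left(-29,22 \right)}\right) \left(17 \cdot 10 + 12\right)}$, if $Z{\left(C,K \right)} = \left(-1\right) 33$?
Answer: $- \frac{2492851438}{2542163} \approx -980.6$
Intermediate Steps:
$Z{\left(C,K \right)} = -33$
$\frac{5589353}{\left(\left(\frac{386}{168} - \frac{412}{669}\right) + Z{\left(-29,22 \right)}\right) \left(17 \cdot 10 + 12\right)} = \frac{5589353}{\left(\left(\frac{386}{168} - \frac{412}{669}\right) - 33\right) \left(17 \cdot 10 + 12\right)} = \frac{5589353}{\left(\left(386 \cdot \frac{1}{168} - \frac{412}{669}\right) - 33\right) \left(170 + 12\right)} = \frac{5589353}{\left(\left(\frac{193}{84} - \frac{412}{669}\right) - 33\right) 182} = \frac{5589353}{\left(\frac{10501}{6244} - 33\right) 182} = \frac{5589353}{\left(- \frac{195551}{6244}\right) 182} = \frac{5589353}{- \frac{2542163}{446}} = 5589353 \left(- \frac{446}{2542163}\right) = - \frac{2492851438}{2542163}$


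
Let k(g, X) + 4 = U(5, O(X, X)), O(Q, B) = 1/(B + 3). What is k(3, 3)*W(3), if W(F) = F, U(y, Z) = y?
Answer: 3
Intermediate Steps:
O(Q, B) = 1/(3 + B)
k(g, X) = 1 (k(g, X) = -4 + 5 = 1)
k(3, 3)*W(3) = 1*3 = 3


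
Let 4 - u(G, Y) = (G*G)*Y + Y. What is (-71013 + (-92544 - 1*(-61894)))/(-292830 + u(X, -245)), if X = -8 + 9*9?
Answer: -101663/1013024 ≈ -0.10036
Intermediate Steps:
X = 73 (X = -8 + 81 = 73)
u(G, Y) = 4 - Y - Y*G² (u(G, Y) = 4 - ((G*G)*Y + Y) = 4 - (G²*Y + Y) = 4 - (Y*G² + Y) = 4 - (Y + Y*G²) = 4 + (-Y - Y*G²) = 4 - Y - Y*G²)
(-71013 + (-92544 - 1*(-61894)))/(-292830 + u(X, -245)) = (-71013 + (-92544 - 1*(-61894)))/(-292830 + (4 - 1*(-245) - 1*(-245)*73²)) = (-71013 + (-92544 + 61894))/(-292830 + (4 + 245 - 1*(-245)*5329)) = (-71013 - 30650)/(-292830 + (4 + 245 + 1305605)) = -101663/(-292830 + 1305854) = -101663/1013024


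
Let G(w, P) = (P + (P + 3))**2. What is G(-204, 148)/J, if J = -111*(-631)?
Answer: 89401/70041 ≈ 1.2764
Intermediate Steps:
J = 70041
G(w, P) = (3 + 2*P)**2 (G(w, P) = (P + (3 + P))**2 = (3 + 2*P)**2)
G(-204, 148)/J = (3 + 2*148)**2/70041 = (3 + 296)**2*(1/70041) = 299**2*(1/70041) = 89401*(1/70041) = 89401/70041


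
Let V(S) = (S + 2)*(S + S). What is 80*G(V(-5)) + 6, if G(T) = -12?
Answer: -954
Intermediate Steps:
V(S) = 2*S*(2 + S) (V(S) = (2 + S)*(2*S) = 2*S*(2 + S))
80*G(V(-5)) + 6 = 80*(-12) + 6 = -960 + 6 = -954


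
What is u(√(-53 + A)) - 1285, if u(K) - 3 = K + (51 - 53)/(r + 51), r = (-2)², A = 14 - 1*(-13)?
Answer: -70512/55 + I*√26 ≈ -1282.0 + 5.099*I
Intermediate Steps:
A = 27 (A = 14 + 13 = 27)
r = 4
u(K) = 163/55 + K (u(K) = 3 + (K + (51 - 53)/(4 + 51)) = 3 + (K - 2/55) = 3 + (-2/55 + K) = 163/55 + K)
u(√(-53 + A)) - 1285 = (163/55 + √(-53 + 27)) - 1285 = (163/55 + √(-26)) - 1285 = (163/55 + I*√26) - 1285 = -70512/55 + I*√26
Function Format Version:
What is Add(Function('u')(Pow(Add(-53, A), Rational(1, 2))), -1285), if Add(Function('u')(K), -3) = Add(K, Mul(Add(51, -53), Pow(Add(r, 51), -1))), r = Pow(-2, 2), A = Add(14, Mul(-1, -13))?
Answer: Add(Rational(-70512, 55), Mul(I, Pow(26, Rational(1, 2)))) ≈ Add(-1282.0, Mul(5.0990, I))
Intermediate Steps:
A = 27 (A = Add(14, 13) = 27)
r = 4
Function('u')(K) = Add(Rational(163, 55), K) (Function('u')(K) = Add(3, Add(K, Mul(Add(51, -53), Pow(Add(4, 51), -1)))) = Add(3, Add(K, Mul(-2, Pow(55, -1)))) = Add(3, Add(K, Mul(-2, Rational(1, 55)))) = Add(3, Add(K, Rational(-2, 55))) = Add(3, Add(Rational(-2, 55), K)) = Add(Rational(163, 55), K))
Add(Function('u')(Pow(Add(-53, A), Rational(1, 2))), -1285) = Add(Add(Rational(163, 55), Pow(Add(-53, 27), Rational(1, 2))), -1285) = Add(Add(Rational(163, 55), Pow(-26, Rational(1, 2))), -1285) = Add(Add(Rational(163, 55), Mul(I, Pow(26, Rational(1, 2)))), -1285) = Add(Rational(-70512, 55), Mul(I, Pow(26, Rational(1, 2))))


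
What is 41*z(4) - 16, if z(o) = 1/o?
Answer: -23/4 ≈ -5.7500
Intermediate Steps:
41*z(4) - 16 = 41/4 - 16 = -23/4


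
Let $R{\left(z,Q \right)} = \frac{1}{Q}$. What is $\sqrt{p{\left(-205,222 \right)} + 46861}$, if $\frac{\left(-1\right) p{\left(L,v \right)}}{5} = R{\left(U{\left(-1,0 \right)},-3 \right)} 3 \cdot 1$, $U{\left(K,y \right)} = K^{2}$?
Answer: $\sqrt{46866} \approx 216.49$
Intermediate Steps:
$p{\left(L,v \right)} = 5$ ($p{\left(L,v \right)} = - 5 \frac{1}{-3} \cdot 3 \cdot 1 = - 5 \left(- \frac{1}{3}\right) 3 \cdot 1 = - 5 \left(\left(-1\right) 1\right) = \left(-5\right) \left(-1\right) = 5$)
$\sqrt{p{\left(-205,222 \right)} + 46861} = \sqrt{5 + 46861} = \sqrt{46866}$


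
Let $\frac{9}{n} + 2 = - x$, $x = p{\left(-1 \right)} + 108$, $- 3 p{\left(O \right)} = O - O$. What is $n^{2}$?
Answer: $\frac{81}{12100} \approx 0.0066942$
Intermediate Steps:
$p{\left(O \right)} = 0$ ($p{\left(O \right)} = - \frac{O - O}{3} = \left(- \frac{1}{3}\right) 0 = 0$)
$x = 108$ ($x = 0 + 108 = 108$)
$n = - \frac{9}{110}$ ($n = \frac{9}{-2 - 108} = \frac{9}{-110} = 9 \left(- \frac{1}{110}\right) = - \frac{9}{110} \approx -0.081818$)
$n^{2} = \left(- \frac{9}{110}\right)^{2} = \frac{81}{12100}$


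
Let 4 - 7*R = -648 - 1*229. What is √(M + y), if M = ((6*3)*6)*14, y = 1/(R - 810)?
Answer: √34676962229/4789 ≈ 38.884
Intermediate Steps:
R = 881/7 (R = 4/7 - (-648 - 1*229)/7 = 4/7 - (-648 - 229)/7 = 4/7 - ⅐*(-877) = 4/7 + 877/7 = 881/7 ≈ 125.86)
y = -7/4789 (y = 1/(881/7 - 810) = 1/(-4789/7) = -7/4789 ≈ -0.0014617)
M = 1512 (M = (18*6)*14 = 108*14 = 1512)
√(M + y) = √(1512 - 7/4789) = √(7240961/4789) = √34676962229/4789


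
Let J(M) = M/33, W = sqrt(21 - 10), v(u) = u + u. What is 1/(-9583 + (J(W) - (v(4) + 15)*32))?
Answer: -1021581/10541694338 - 3*sqrt(11)/10541694338 ≈ -9.6910e-5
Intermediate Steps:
v(u) = 2*u
W = sqrt(11) ≈ 3.3166
J(M) = M/33 (J(M) = M*(1/33) = M/33)
1/(-9583 + (J(W) - (v(4) + 15)*32)) = 1/(-9583 + (sqrt(11)/33 - (2*4 + 15)*32)) = 1/(-9583 + (sqrt(11)/33 - (8 + 15)*32)) = 1/(-9583 + (sqrt(11)/33 - 23*32)) = 1/(-9583 + (sqrt(11)/33 - 1*736)) = 1/(-9583 + (sqrt(11)/33 - 736)) = 1/(-9583 + (-736 + sqrt(11)/33)) = 1/(-10319 + sqrt(11)/33)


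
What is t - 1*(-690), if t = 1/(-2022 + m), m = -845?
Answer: 1978229/2867 ≈ 690.00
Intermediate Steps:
t = -1/2867 (t = 1/(-2022 - 845) = 1/(-2867) = -1/2867 ≈ -0.00034880)
t - 1*(-690) = -1/2867 - 1*(-690) = -1/2867 + 690 = 1978229/2867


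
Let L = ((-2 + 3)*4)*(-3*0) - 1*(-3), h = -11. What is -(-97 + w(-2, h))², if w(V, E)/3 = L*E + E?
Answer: -52441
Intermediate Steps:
L = 3 (L = (1*4)*0 + 3 = 4*0 + 3 = 0 + 3 = 3)
w(V, E) = 12*E (w(V, E) = 3*(3*E + E) = 3*(4*E) = 12*E)
-(-97 + w(-2, h))² = -(-97 + 12*(-11))² = -(-97 - 132)² = -1*(-229)² = -1*52441 = -52441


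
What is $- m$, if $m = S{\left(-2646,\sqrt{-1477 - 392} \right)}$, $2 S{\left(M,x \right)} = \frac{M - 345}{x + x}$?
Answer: $- \frac{997 i \sqrt{1869}}{2492} \approx - 17.296 i$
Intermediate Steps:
$S{\left(M,x \right)} = \frac{-345 + M}{4 x}$ ($S{\left(M,x \right)} = \frac{\left(M - 345\right) \frac{1}{x + x}}{2} = \frac{\left(-345 + M\right) \frac{1}{2 x}}{2} = \frac{\frac{1}{2} \frac{1}{x} \left(-345 + M\right)}{2} = \frac{-345 + M}{4 x}$)
$m = \frac{997 i \sqrt{1869}}{2492}$ ($m = \frac{-345 - 2646}{4 \sqrt{-1477 - 392}} = \frac{1}{4} \frac{1}{\sqrt{-1869}} \left(-2991\right) = \frac{1}{4} \frac{1}{i \sqrt{1869}} \left(-2991\right) = \frac{1}{4} \left(- \frac{i \sqrt{1869}}{1869}\right) \left(-2991\right) = \frac{997 i \sqrt{1869}}{2492} \approx 17.296 i$)
$- m = - \frac{997 i \sqrt{1869}}{2492}$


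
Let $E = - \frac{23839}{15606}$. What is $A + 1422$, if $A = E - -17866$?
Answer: $\frac{300984689}{15606} \approx 19286.0$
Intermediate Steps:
$E = - \frac{23839}{15606}$ ($E = \left(-23839\right) \frac{1}{15606} = - \frac{23839}{15606} \approx -1.5276$)
$A = \frac{278792957}{15606}$ ($A = - \frac{23839}{15606} - -17866 = - \frac{23839}{15606} + 17866 = \frac{278792957}{15606} \approx 17864.0$)
$A + 1422 = \frac{278792957}{15606} + 1422 = \frac{300984689}{15606}$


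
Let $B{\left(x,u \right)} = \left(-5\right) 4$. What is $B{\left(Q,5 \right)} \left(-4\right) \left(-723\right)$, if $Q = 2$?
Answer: $-57840$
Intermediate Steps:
$B{\left(x,u \right)} = -20$
$B{\left(Q,5 \right)} \left(-4\right) \left(-723\right) = \left(-20\right) \left(-4\right) \left(-723\right) = 80 \left(-723\right) = -57840$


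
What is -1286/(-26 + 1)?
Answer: 1286/25 ≈ 51.440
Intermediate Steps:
-1286/(-26 + 1) = -1286/(-25) = -1286*(-1/25) = 1286/25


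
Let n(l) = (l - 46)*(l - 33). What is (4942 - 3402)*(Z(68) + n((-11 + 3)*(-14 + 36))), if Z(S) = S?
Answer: 71557640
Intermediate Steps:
n(l) = (-46 + l)*(-33 + l)
(4942 - 3402)*(Z(68) + n((-11 + 3)*(-14 + 36))) = (4942 - 3402)*(68 + (1518 + ((-11 + 3)*(-14 + 36))² - 79*(-11 + 3)*(-14 + 36))) = 1540*(68 + (1518 + (-8*22)² - (-632)*22)) = 1540*(68 + (1518 + (-176)² - 79*(-176))) = 1540*(68 + (1518 + 30976 + 13904)) = 1540*(68 + 46398) = 1540*46466 = 71557640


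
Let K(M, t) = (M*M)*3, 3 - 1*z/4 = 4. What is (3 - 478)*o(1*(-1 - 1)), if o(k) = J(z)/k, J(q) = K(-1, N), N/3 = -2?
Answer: 1425/2 ≈ 712.50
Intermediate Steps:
z = -4 (z = 12 - 4*4 = 12 - 16 = -4)
N = -6 (N = 3*(-2) = -6)
K(M, t) = 3*M**2 (K(M, t) = M**2*3 = 3*M**2)
J(q) = 3 (J(q) = 3*(-1)**2 = 3*1 = 3)
o(k) = 3/k
(3 - 478)*o(1*(-1 - 1)) = (3 - 478)*(3/((1*(-1 - 1)))) = -1425/(1*(-2)) = -1425/(-2) = -1425*(-1)/2 = -475*(-3/2) = 1425/2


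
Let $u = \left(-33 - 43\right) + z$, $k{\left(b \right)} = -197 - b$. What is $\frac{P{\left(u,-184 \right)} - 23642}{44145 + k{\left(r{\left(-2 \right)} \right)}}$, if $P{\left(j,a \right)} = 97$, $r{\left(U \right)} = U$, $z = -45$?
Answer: $- \frac{4709}{8790} \approx -0.53572$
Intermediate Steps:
$u = -121$ ($u = \left(-33 - 43\right) - 45 = -76 - 45 = -121$)
$\frac{P{\left(u,-184 \right)} - 23642}{44145 + k{\left(r{\left(-2 \right)} \right)}} = \frac{97 - 23642}{44145 - 195} = - \frac{23545}{44145 + \left(-197 + 2\right)} = - \frac{23545}{44145 - 195} = - \frac{23545}{43950} = \left(-23545\right) \frac{1}{43950} = - \frac{4709}{8790}$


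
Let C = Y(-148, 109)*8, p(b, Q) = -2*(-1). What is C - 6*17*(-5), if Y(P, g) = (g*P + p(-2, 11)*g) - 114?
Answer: -127714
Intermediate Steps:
p(b, Q) = 2
Y(P, g) = -114 + 2*g + P*g (Y(P, g) = (g*P + 2*g) - 114 = (P*g + 2*g) - 114 = (2*g + P*g) - 114 = -114 + 2*g + P*g)
C = -128224 (C = (-114 + 2*109 - 148*109)*8 = (-114 + 218 - 16132)*8 = -16028*8 = -128224)
C - 6*17*(-5) = -128224 - 6*17*(-5) = -128224 - 102*(-5) = -128224 + 510 = -127714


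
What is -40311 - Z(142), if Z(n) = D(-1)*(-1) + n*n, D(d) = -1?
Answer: -60476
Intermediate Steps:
Z(n) = 1 + n² (Z(n) = -1*(-1) + n*n = 1 + n²)
-40311 - Z(142) = -40311 - (1 + 142²) = -40311 - (1 + 20164) = -40311 - 1*20165 = -40311 - 20165 = -60476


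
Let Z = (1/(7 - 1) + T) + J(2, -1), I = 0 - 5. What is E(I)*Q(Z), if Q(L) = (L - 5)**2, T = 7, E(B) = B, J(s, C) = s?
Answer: -3125/36 ≈ -86.806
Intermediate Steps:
I = -5
Z = 55/6 (Z = (1/(7 - 1) + 7) + 2 = (1/6 + 7) + 2 = 43/6 + 2 = 55/6 ≈ 9.1667)
Q(L) = (-5 + L)**2
E(I)*Q(Z) = -5*(-5 + 55/6)**2 = -5*(25/6)**2 = -5*625/36 = -3125/36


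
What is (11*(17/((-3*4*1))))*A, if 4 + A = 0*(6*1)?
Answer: 187/3 ≈ 62.333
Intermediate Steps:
A = -4 (A = -4 + 0*(6*1) = -4 + 0*6 = -4 + 0 = -4)
(11*(17/((-3*4*1))))*A = (11*(17/((-3*4*1))))*(-4) = (11*(17/((-12*1))))*(-4) = (11*(17/(-12)))*(-4) = (11*(17*(-1/12)))*(-4) = (11*(-17/12))*(-4) = -187/12*(-4) = 187/3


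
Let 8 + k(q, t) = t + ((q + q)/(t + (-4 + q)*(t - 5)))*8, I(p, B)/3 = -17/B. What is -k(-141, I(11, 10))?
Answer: 1068707/72970 ≈ 14.646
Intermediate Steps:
I(p, B) = -51/B (I(p, B) = 3*(-17/B) = -51/B)
k(q, t) = -8 + t + 16*q/(t + (-5 + t)*(-4 + q)) (k(q, t) = -8 + (t + ((q + q)/(t + (-4 + q)*(t - 5)))*8) = -8 + (t + ((2*q)/(t + (-4 + q)*(-5 + t)))*8) = -8 + (t + ((2*q)/(t + (-5 + t)*(-4 + q)))*8) = -8 + (t + (2*q/(t + (-5 + t)*(-4 + q)))*8) = -8 + (t + 16*q/(t + (-5 + t)*(-4 + q))) = -8 + t + 16*q/(t + (-5 + t)*(-4 + q)))
-k(-141, I(11, 10)) = -(-160 - 3*(-51/10)² + 44*(-51/10) + 56*(-141) - 141*(-51/10)² - 13*(-141)*(-51/10))/(20 - 5*(-141) - (-153)/10 - (-7191)/10) = -(-160 - 3*(-51*⅒)² + 44*(-51*⅒) - 7896 - 141*(-51*⅒)² - 13*(-141)*(-51*⅒))/(20 + 705 - (-153)/10 - (-7191)/10) = -(-160 - 3*(-51/10)² + 44*(-51/10) - 7896 - 141*(-51/10)² - 13*(-141)*(-51/10))/(20 + 705 - 3*(-51/10) - 141*(-51/10)) = -(-160 - 3*2601/100 - 1122/5 - 7896 - 141*2601/100 - 93483/10)/(20 + 705 + 153/10 + 7191/10) = -(-160 - 7803/100 - 1122/5 - 7896 - 366741/100 - 93483/10)/7297/5 = -5*(-1068707)/(7297*50) = -1*(-1068707/72970) = 1068707/72970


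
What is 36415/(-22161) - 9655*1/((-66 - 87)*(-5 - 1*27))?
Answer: -130750765/36166752 ≈ -3.6152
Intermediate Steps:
36415/(-22161) - 9655*1/((-66 - 87)*(-5 - 1*27)) = 36415*(-1/22161) - 9655*(-1/(153*(-5 - 27))) = -36415/22161 - 9655/((-153*(-32))) = -36415/22161 - 9655/4896 = -130750765/36166752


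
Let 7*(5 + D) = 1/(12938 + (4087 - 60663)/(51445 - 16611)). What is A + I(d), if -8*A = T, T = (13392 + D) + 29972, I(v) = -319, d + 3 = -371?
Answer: -72410370382883/12617520048 ≈ -5738.9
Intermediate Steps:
d = -374 (d = -3 - 371 = -374)
D = -7885932613/1577190006 (D = -5 + 1/(7*(12938 + (4087 - 60663)/(51445 - 16611))) = -5 + 1/(7*(12938 - 56576/34834)) = -5 + 1/(7*(12938 - 56576*1/34834)) = -5 + 1/(7*(12938 - 28288/17417)) = -5 + 1/(7*(225312858/17417)) = -5 + (⅐)*(17417/225312858) = -5 + 17417/1577190006 = -7885932613/1577190006 ≈ -5.0000)
T = 68385381487571/1577190006 (T = (13392 - 7885932613/1577190006) + 29972 = 21113842627739/1577190006 + 29972 = 68385381487571/1577190006 ≈ 43359.)
A = -68385381487571/12617520048 (A = -⅛*68385381487571/1577190006 = -68385381487571/12617520048 ≈ -5419.9)
A + I(d) = -68385381487571/12617520048 - 319 = -72410370382883/12617520048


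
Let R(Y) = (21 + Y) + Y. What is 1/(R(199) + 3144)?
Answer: 1/3563 ≈ 0.00028066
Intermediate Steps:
R(Y) = 21 + 2*Y
1/(R(199) + 3144) = 1/((21 + 2*199) + 3144) = 1/((21 + 398) + 3144) = 1/(419 + 3144) = 1/3563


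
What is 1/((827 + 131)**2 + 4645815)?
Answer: 1/5563579 ≈ 1.7974e-7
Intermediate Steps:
1/((827 + 131)**2 + 4645815) = 1/(958**2 + 4645815) = 1/(917764 + 4645815) = 1/5563579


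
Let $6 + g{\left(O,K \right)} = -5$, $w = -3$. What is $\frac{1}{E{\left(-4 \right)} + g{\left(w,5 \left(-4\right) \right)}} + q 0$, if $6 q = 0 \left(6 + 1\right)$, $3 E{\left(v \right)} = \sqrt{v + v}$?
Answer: $- \frac{99}{1097} - \frac{6 i \sqrt{2}}{1097} \approx -0.090246 - 0.007735 i$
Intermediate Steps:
$g{\left(O,K \right)} = -11$ ($g{\left(O,K \right)} = -6 - 5 = -11$)
$E{\left(v \right)} = \frac{\sqrt{2} \sqrt{v}}{3}$ ($E{\left(v \right)} = \frac{\sqrt{v + v}}{3} = \frac{\sqrt{2 v}}{3} = \frac{\sqrt{2} \sqrt{v}}{3}$)
$q = 0$ ($q = \frac{0 \left(6 + 1\right)}{6} = \frac{0 \cdot 7}{6} = \frac{1}{6} \cdot 0 = 0$)
$\frac{1}{E{\left(-4 \right)} + g{\left(w,5 \left(-4\right) \right)}} + q 0 = \frac{1}{\frac{\sqrt{2} \sqrt{-4}}{3} - 11} + 0 \cdot 0 = \frac{1}{\frac{\sqrt{2} \cdot 2 i}{3} - 11} + 0 = \frac{1}{\frac{2 i \sqrt{2}}{3} - 11} + 0 = \frac{1}{-11 + \frac{2 i \sqrt{2}}{3}} + 0 = \frac{1}{-11 + \frac{2 i \sqrt{2}}{3}}$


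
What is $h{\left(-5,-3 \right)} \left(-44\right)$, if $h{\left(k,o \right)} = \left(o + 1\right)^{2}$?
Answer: $-176$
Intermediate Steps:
$h{\left(k,o \right)} = \left(1 + o\right)^{2}$
$h{\left(-5,-3 \right)} \left(-44\right) = \left(1 - 3\right)^{2} \left(-44\right) = \left(-2\right)^{2} \left(-44\right) = 4 \left(-44\right) = -176$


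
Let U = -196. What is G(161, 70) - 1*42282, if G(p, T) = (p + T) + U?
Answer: -42247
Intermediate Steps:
G(p, T) = -196 + T + p (G(p, T) = (p + T) - 196 = (T + p) - 196 = -196 + T + p)
G(161, 70) - 1*42282 = (-196 + 70 + 161) - 1*42282 = 35 - 42282 = -42247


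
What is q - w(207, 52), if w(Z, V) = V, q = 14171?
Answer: 14119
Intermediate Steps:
q - w(207, 52) = 14171 - 1*52 = 14171 - 52 = 14119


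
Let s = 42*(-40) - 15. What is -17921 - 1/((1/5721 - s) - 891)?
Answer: -82430960606/4599685 ≈ -17921.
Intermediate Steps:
s = -1695 (s = -1680 - 15 = -1695)
-17921 - 1/((1/5721 - s) - 891) = -17921 - 1/((1/5721 - 1*(-1695)) - 891) = -17921 - 1/((1/5721 + 1695) - 891) = -17921 - 1/(9697096/5721 - 891) = -17921 - 1/4599685/5721 = -17921 - 1*5721/4599685 = -17921 - 5721/4599685 = -82430960606/4599685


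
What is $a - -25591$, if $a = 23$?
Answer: $25614$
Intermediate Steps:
$a - -25591 = 23 - -25591 = 23 + 25591 = 25614$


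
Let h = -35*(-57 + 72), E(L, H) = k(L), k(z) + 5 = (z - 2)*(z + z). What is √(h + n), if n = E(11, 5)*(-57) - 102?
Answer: 6*I*√323 ≈ 107.83*I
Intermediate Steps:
k(z) = -5 + 2*z*(-2 + z) (k(z) = -5 + (z - 2)*(z + z) = -5 + (-2 + z)*(2*z) = -5 + 2*z*(-2 + z))
E(L, H) = -5 - 4*L + 2*L²
h = -525 (h = -35*15 = -525)
n = -11103 (n = (-5 - 4*11 + 2*11²)*(-57) - 102 = (-5 - 44 + 2*121)*(-57) - 102 = (-5 - 44 + 242)*(-57) - 102 = 193*(-57) - 102 = -11001 - 102 = -11103)
√(h + n) = √(-525 - 11103) = √(-11628) = 6*I*√323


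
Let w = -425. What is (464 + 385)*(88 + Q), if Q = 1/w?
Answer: 31751751/425 ≈ 74710.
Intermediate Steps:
Q = -1/425 (Q = 1/(-425) = -1/425 ≈ -0.0023529)
(464 + 385)*(88 + Q) = (464 + 385)*(88 - 1/425) = 849*(37399/425) = 31751751/425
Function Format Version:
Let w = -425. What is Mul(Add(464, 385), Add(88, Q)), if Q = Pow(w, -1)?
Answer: Rational(31751751, 425) ≈ 74710.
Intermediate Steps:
Q = Rational(-1, 425) (Q = Pow(-425, -1) = Rational(-1, 425) ≈ -0.0023529)
Mul(Add(464, 385), Add(88, Q)) = Mul(Add(464, 385), Add(88, Rational(-1, 425))) = Mul(849, Rational(37399, 425)) = Rational(31751751, 425)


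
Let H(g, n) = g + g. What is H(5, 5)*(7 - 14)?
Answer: -70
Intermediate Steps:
H(g, n) = 2*g
H(5, 5)*(7 - 14) = (2*5)*(7 - 14) = 10*(-7) = -70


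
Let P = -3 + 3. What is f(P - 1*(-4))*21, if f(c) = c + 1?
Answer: 105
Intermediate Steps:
P = 0
f(c) = 1 + c
f(P - 1*(-4))*21 = (1 + (0 - 1*(-4)))*21 = (1 + (0 + 4))*21 = (1 + 4)*21 = 5*21 = 105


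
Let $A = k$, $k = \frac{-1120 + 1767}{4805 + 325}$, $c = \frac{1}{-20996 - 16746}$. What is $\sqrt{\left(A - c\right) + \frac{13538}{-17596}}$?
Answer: $\frac{i \sqrt{12961571214925641407610}}{141953134590} \approx 0.80202 i$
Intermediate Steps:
$c = - \frac{1}{37742}$ ($c = \frac{1}{-37742} = - \frac{1}{37742} \approx -2.6496 \cdot 10^{-5}$)
$k = \frac{647}{5130} \approx 0.12612$
$A = \frac{647}{5130} \approx 0.12612$
$\sqrt{\left(A - c\right) + \frac{13538}{-17596}} = \sqrt{\left(\frac{647}{5130} - - \frac{1}{37742}\right) + \frac{13538}{-17596}} = \sqrt{\left(\frac{647}{5130} + \frac{1}{37742}\right) + 13538 \left(- \frac{1}{17596}\right)} = \sqrt{\frac{6106051}{48404115} - \frac{6769}{8798}} = \sqrt{- \frac{273926417737}{425859403770}} = \frac{i \sqrt{12961571214925641407610}}{141953134590}$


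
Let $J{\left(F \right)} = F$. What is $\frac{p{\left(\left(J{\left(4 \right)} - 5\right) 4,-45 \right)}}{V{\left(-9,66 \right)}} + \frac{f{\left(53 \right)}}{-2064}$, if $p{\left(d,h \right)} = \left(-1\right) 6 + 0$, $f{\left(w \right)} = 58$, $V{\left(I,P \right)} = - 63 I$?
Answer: $- \frac{2515}{65016} \approx -0.038683$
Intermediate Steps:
$p{\left(d,h \right)} = -6$ ($p{\left(d,h \right)} = -6 + 0 = -6$)
$\frac{p{\left(\left(J{\left(4 \right)} - 5\right) 4,-45 \right)}}{V{\left(-9,66 \right)}} + \frac{f{\left(53 \right)}}{-2064} = - \frac{6}{\left(-63\right) \left(-9\right)} + \frac{58}{-2064} = - \frac{6}{567} + 58 \left(- \frac{1}{2064}\right) = \left(-6\right) \frac{1}{567} - \frac{29}{1032} = - \frac{2}{189} - \frac{29}{1032} = - \frac{2515}{65016}$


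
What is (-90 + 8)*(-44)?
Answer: 3608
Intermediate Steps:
(-90 + 8)*(-44) = -82*(-44) = 3608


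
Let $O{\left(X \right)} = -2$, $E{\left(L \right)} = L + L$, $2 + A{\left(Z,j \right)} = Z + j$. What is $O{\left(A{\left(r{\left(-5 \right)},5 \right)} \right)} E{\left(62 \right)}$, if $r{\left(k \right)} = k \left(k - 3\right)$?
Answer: $-248$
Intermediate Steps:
$r{\left(k \right)} = k \left(-3 + k\right)$
$A{\left(Z,j \right)} = -2 + Z + j$ ($A{\left(Z,j \right)} = -2 + \left(Z + j\right) = -2 + Z + j$)
$E{\left(L \right)} = 2 L$
$O{\left(A{\left(r{\left(-5 \right)},5 \right)} \right)} E{\left(62 \right)} = - 2 \cdot 2 \cdot 62 = \left(-2\right) 124 = -248$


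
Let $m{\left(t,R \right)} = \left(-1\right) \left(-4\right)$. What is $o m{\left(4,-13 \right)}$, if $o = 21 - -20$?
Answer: $164$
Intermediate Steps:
$m{\left(t,R \right)} = 4$
$o = 41$ ($o = 21 + 20 = 41$)
$o m{\left(4,-13 \right)} = 41 \cdot 4 = 164$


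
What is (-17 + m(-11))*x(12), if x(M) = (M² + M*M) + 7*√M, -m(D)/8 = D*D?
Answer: -283680 - 13790*√3 ≈ -3.0757e+5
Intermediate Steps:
m(D) = -8*D² (m(D) = -8*D*D = -8*D²)
x(M) = 2*M² + 7*√M (x(M) = (M² + M²) + 7*√M = 2*M² + 7*√M)
(-17 + m(-11))*x(12) = (-17 - 8*(-11)²)*(2*12² + 7*√12) = (-17 - 8*121)*(2*144 + 7*(2*√3)) = (-17 - 968)*(288 + 14*√3) = -985*(288 + 14*√3) = -283680 - 13790*√3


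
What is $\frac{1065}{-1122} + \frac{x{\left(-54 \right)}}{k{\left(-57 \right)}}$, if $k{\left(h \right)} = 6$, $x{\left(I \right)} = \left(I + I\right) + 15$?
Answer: $- \frac{3076}{187} \approx -16.449$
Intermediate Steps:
$x{\left(I \right)} = 15 + 2 I$ ($x{\left(I \right)} = 2 I + 15 = 15 + 2 I$)
$\frac{1065}{-1122} + \frac{x{\left(-54 \right)}}{k{\left(-57 \right)}} = \frac{1065}{-1122} + \frac{15 + 2 \left(-54\right)}{6} = 1065 \left(- \frac{1}{1122}\right) + \left(15 - 108\right) \frac{1}{6} = - \frac{355}{374} - \frac{31}{2} = - \frac{3076}{187}$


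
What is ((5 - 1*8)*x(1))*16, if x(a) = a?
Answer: -48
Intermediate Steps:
((5 - 1*8)*x(1))*16 = ((5 - 1*8)*1)*16 = ((5 - 8)*1)*16 = -3*1*16 = -3*16 = -48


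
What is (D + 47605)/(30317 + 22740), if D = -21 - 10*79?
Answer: 46794/53057 ≈ 0.88196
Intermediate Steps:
D = -811 (D = -21 - 790 = -811)
(D + 47605)/(30317 + 22740) = (-811 + 47605)/(30317 + 22740) = 46794/53057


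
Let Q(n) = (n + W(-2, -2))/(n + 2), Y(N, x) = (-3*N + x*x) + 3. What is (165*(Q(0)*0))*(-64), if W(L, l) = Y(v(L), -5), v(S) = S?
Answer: 0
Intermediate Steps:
Y(N, x) = 3 + x² - 3*N (Y(N, x) = (-3*N + x²) + 3 = (x² - 3*N) + 3 = 3 + x² - 3*N)
W(L, l) = 28 - 3*L (W(L, l) = 3 + (-5)² - 3*L = 3 + 25 - 3*L = 28 - 3*L)
Q(n) = (34 + n)/(2 + n) (Q(n) = (n + (28 - 3*(-2)))/(n + 2) = (n + (28 + 6))/(2 + n) = (n + 34)/(2 + n) = (34 + n)/(2 + n))
(165*(Q(0)*0))*(-64) = (165*(((34 + 0)/(2 + 0))*0))*(-64) = (165*((34/2)*0))*(-64) = (165*(((½)*34)*0))*(-64) = (165*(17*0))*(-64) = (165*0)*(-64) = 0*(-64) = 0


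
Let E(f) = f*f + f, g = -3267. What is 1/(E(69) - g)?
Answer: 1/8097 ≈ 0.00012350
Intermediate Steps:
E(f) = f + f**2 (E(f) = f**2 + f = f + f**2)
1/(E(69) - g) = 1/(69*(1 + 69) - 1*(-3267)) = 1/(69*70 + 3267) = 1/(4830 + 3267) = 1/8097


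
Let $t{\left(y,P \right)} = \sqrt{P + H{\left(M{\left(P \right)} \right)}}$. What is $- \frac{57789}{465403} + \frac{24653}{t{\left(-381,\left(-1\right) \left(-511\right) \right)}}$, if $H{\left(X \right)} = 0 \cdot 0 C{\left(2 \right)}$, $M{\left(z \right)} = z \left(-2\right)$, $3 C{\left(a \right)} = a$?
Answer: $- \frac{57789}{465403} + \frac{24653 \sqrt{511}}{511} \approx 1090.5$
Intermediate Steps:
$C{\left(a \right)} = \frac{a}{3}$
$M{\left(z \right)} = - 2 z$
$H{\left(X \right)} = 0$ ($H{\left(X \right)} = 0 \cdot 0 \cdot \frac{1}{3} \cdot 2 = 0 \cdot \frac{2}{3} = 0$)
$t{\left(y,P \right)} = \sqrt{P}$ ($t{\left(y,P \right)} = \sqrt{P + 0} = \sqrt{P}$)
$- \frac{57789}{465403} + \frac{24653}{t{\left(-381,\left(-1\right) \left(-511\right) \right)}} = - \frac{57789}{465403} + \frac{24653}{\sqrt{\left(-1\right) \left(-511\right)}} = \left(-57789\right) \frac{1}{465403} + \frac{24653}{\sqrt{511}} = - \frac{57789}{465403} + 24653 \frac{\sqrt{511}}{511} = - \frac{57789}{465403} + \frac{24653 \sqrt{511}}{511}$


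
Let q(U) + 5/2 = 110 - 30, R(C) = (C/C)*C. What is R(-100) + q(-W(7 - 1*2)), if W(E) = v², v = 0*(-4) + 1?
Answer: -45/2 ≈ -22.500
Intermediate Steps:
v = 1 (v = 0 + 1 = 1)
W(E) = 1 (W(E) = 1² = 1)
R(C) = C (R(C) = 1*C = C)
q(U) = 155/2 (q(U) = -5/2 + (110 - 30) = -5/2 + 80 = 155/2)
R(-100) + q(-W(7 - 1*2)) = -100 + 155/2 = -45/2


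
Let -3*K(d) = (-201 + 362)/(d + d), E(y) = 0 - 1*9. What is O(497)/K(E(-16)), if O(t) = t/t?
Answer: 54/161 ≈ 0.33540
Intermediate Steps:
O(t) = 1
E(y) = -9 (E(y) = 0 - 9 = -9)
K(d) = -161/(6*d) (K(d) = -(-201 + 362)/(3*(d + d)) = -161/(3*(2*d)) = -161*1/(2*d)/3 = -161/(6*d))
O(497)/K(E(-16)) = 1/(-161/6/(-9)) = 1/(-161/6*(-⅑)) = 1/(161/54) = 1*(54/161) = 54/161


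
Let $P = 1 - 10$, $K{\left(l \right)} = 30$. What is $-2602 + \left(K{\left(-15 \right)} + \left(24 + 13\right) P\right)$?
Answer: $-2905$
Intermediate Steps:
$P = -9$
$-2602 + \left(K{\left(-15 \right)} + \left(24 + 13\right) P\right) = -2602 + \left(30 + \left(24 + 13\right) \left(-9\right)\right) = -2602 + \left(30 + 37 \left(-9\right)\right) = -2602 + \left(30 - 333\right) = -2602 - 303 = -2905$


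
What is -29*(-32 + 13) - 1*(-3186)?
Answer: 3737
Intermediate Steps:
-29*(-32 + 13) - 1*(-3186) = -29*(-19) + 3186 = 551 + 3186 = 3737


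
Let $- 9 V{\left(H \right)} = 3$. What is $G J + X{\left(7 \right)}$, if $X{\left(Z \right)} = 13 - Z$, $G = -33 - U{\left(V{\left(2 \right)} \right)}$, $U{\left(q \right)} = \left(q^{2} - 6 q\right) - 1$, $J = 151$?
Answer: $- \frac{46303}{9} \approx -5144.8$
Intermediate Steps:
$V{\left(H \right)} = - \frac{1}{3}$ ($V{\left(H \right)} = \left(- \frac{1}{9}\right) 3 = - \frac{1}{3}$)
$U{\left(q \right)} = -1 + q^{2} - 6 q$
$G = - \frac{307}{9}$ ($G = -33 - \left(-1 + \left(- \frac{1}{3}\right)^{2} - -2\right) = -33 - \left(-1 + \frac{1}{9} + 2\right) = -33 - \frac{10}{9} = - \frac{307}{9} \approx -34.111$)
$G J + X{\left(7 \right)} = \left(- \frac{307}{9}\right) 151 + \left(13 - 7\right) = - \frac{46357}{9} + \left(13 - 7\right) = - \frac{46357}{9} + 6 = - \frac{46303}{9}$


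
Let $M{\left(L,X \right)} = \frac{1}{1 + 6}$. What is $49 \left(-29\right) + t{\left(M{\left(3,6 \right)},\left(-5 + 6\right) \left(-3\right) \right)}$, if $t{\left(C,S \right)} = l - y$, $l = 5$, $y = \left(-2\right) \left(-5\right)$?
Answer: $-1426$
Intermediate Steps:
$M{\left(L,X \right)} = \frac{1}{7}$
$y = 10$
$t{\left(C,S \right)} = -5$ ($t{\left(C,S \right)} = 5 - 10 = -5$)
$49 \left(-29\right) + t{\left(M{\left(3,6 \right)},\left(-5 + 6\right) \left(-3\right) \right)} = 49 \left(-29\right) - 5 = -1421 - 5 = -1426$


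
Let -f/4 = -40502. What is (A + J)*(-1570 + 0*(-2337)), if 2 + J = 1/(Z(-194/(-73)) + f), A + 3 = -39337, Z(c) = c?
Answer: 365251943502355/5913389 ≈ 6.1767e+7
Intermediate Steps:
f = 162008 (f = -4*(-40502) = 162008)
A = -39340 (A = -3 - 39337 = -39340)
J = -23653483/11826778 (J = -2 + 1/(-194/(-73) + 162008) = -2 + 1/(-194*(-1/73) + 162008) = -2 + 1/(194/73 + 162008) = -2 + 1/(11826778/73) = -2 + 73/11826778 = -23653483/11826778 ≈ -2.0000)
(A + J)*(-1570 + 0*(-2337)) = (-39340 - 23653483/11826778)*(-1570 + 0*(-2337)) = -465289100003*(-1570 + 0)/11826778 = -465289100003/11826778*(-1570) = 365251943502355/5913389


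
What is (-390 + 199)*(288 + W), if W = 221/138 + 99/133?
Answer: -1017840337/18354 ≈ -55456.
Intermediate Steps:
W = 43055/18354 (W = 221*(1/138) + 99*(1/133) = 221/138 + 99/133 = 43055/18354 ≈ 2.3458)
(-390 + 199)*(288 + W) = (-390 + 199)*(288 + 43055/18354) = -191*5329007/18354 = -1017840337/18354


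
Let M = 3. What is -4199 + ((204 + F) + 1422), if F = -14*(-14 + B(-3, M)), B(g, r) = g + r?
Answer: -2377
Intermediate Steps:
F = 196 (F = -14*(-14 + (-3 + 3)) = -14*(-14 + 0) = -14*(-14) = 196)
-4199 + ((204 + F) + 1422) = -4199 + ((204 + 196) + 1422) = -4199 + (400 + 1422) = -4199 + 1822 = -2377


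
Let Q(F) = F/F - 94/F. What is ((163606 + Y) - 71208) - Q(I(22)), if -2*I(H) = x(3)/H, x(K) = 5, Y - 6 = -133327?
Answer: -208756/5 ≈ -41751.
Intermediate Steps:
Y = -133321 (Y = 6 - 133327 = -133321)
I(H) = -5/(2*H)
Q(F) = 1 - 94/F
((163606 + Y) - 71208) - Q(I(22)) = ((163606 - 133321) - 71208) - (-94 - 5/2/22)/((-5/2/22)) = (30285 - 71208) - (-94 - 5/2*1/22)/((-5/2*1/22)) = -40923 - (-94 - 5/44)/(-5/44) = -40923 - (-44)*(-4141)/(5*44) = -40923 - 1*4141/5 = -40923 - 4141/5 = -208756/5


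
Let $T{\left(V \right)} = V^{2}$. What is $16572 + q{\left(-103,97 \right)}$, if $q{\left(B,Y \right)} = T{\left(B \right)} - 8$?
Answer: $27173$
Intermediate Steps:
$q{\left(B,Y \right)} = -8 + B^{2}$ ($q{\left(B,Y \right)} = B^{2} - 8 = -8 + B^{2}$)
$16572 + q{\left(-103,97 \right)} = 16572 - \left(8 - \left(-103\right)^{2}\right) = 16572 + \left(-8 + 10609\right) = 16572 + 10601 = 27173$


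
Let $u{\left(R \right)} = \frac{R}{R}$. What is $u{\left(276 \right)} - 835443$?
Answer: $-835442$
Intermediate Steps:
$u{\left(R \right)} = 1$
$u{\left(276 \right)} - 835443 = 1 - 835443 = -835442$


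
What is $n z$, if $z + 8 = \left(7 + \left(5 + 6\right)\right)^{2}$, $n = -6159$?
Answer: $-1946244$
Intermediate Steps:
$z = 316$ ($z = -8 + \left(7 + \left(5 + 6\right)\right)^{2} = -8 + \left(7 + 11\right)^{2} = -8 + 18^{2} = -8 + 324 = 316$)
$n z = \left(-6159\right) 316 = -1946244$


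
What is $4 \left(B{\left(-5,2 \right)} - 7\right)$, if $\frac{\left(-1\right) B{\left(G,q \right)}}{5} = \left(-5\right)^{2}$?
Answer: $-528$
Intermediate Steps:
$B{\left(G,q \right)} = -125$ ($B{\left(G,q \right)} = - 5 \left(-5\right)^{2} = \left(-5\right) 25 = -125$)
$4 \left(B{\left(-5,2 \right)} - 7\right) = 4 \left(-125 - 7\right) = 4 \left(-132\right) = -528$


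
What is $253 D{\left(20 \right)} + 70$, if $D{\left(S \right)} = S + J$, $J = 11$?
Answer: $7913$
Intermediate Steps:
$D{\left(S \right)} = 11 + S$ ($D{\left(S \right)} = S + 11 = 11 + S$)
$253 D{\left(20 \right)} + 70 = 253 \left(11 + 20\right) + 70 = 253 \cdot 31 + 70 = 7843 + 70 = 7913$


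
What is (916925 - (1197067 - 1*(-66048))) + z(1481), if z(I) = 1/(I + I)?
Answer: -1025414779/2962 ≈ -3.4619e+5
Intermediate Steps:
z(I) = 1/(2*I)
(916925 - (1197067 - 1*(-66048))) + z(1481) = (916925 - (1197067 - 1*(-66048))) + (½)/1481 = (916925 - (1197067 + 66048)) + (½)*(1/1481) = (916925 - 1*1263115) + 1/2962 = (916925 - 1263115) + 1/2962 = -346190 + 1/2962 = -1025414779/2962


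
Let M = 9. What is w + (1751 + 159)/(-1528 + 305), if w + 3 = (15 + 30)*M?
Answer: 489736/1223 ≈ 400.44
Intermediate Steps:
w = 402 (w = -3 + (15 + 30)*9 = -3 + 45*9 = -3 + 405 = 402)
w + (1751 + 159)/(-1528 + 305) = 402 + (1751 + 159)/(-1528 + 305) = 402 + 1910/(-1223) = 402 + 1910*(-1/1223) = 402 - 1910/1223 = 489736/1223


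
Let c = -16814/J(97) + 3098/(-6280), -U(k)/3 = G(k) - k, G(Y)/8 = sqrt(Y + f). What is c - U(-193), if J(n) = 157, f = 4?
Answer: 1480231/3140 + 72*I*sqrt(21) ≈ 471.41 + 329.95*I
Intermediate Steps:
G(Y) = 8*sqrt(4 + Y) (G(Y) = 8*sqrt(Y + 4) = 8*sqrt(4 + Y))
U(k) = -24*sqrt(4 + k) + 3*k (U(k) = -3*(8*sqrt(4 + k) - k) = -3*(-k + 8*sqrt(4 + k)) = -24*sqrt(4 + k) + 3*k)
c = -337829/3140 (c = -16814/157 + 3098/(-6280) = -16814*1/157 + 3098*(-1/6280) = -16814/157 - 1549/3140 = -337829/3140 ≈ -107.59)
c - U(-193) = -337829/3140 - (-24*sqrt(4 - 193) + 3*(-193)) = -337829/3140 - (-72*I*sqrt(21) - 579) = -337829/3140 - (-579 - 72*I*sqrt(21)) = -337829/3140 + (579 + 72*I*sqrt(21)) = 1480231/3140 + 72*I*sqrt(21)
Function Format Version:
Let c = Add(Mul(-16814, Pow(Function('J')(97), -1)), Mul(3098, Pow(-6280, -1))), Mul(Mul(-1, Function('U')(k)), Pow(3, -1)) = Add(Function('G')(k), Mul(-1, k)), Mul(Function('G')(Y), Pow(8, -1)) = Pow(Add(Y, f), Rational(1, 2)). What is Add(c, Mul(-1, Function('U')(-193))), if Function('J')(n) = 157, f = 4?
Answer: Add(Rational(1480231, 3140), Mul(72, I, Pow(21, Rational(1, 2)))) ≈ Add(471.41, Mul(329.95, I))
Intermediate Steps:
Function('G')(Y) = Mul(8, Pow(Add(4, Y), Rational(1, 2))) (Function('G')(Y) = Mul(8, Pow(Add(Y, 4), Rational(1, 2))) = Mul(8, Pow(Add(4, Y), Rational(1, 2))))
Function('U')(k) = Add(Mul(-24, Pow(Add(4, k), Rational(1, 2))), Mul(3, k)) (Function('U')(k) = Mul(-3, Add(Mul(8, Pow(Add(4, k), Rational(1, 2))), Mul(-1, k))) = Mul(-3, Add(Mul(-1, k), Mul(8, Pow(Add(4, k), Rational(1, 2))))) = Add(Mul(-24, Pow(Add(4, k), Rational(1, 2))), Mul(3, k)))
c = Rational(-337829, 3140) (c = Add(Mul(-16814, Pow(157, -1)), Mul(3098, Pow(-6280, -1))) = Add(Mul(-16814, Rational(1, 157)), Mul(3098, Rational(-1, 6280))) = Add(Rational(-16814, 157), Rational(-1549, 3140)) = Rational(-337829, 3140) ≈ -107.59)
Add(c, Mul(-1, Function('U')(-193))) = Add(Rational(-337829, 3140), Mul(-1, Add(Mul(-24, Pow(Add(4, -193), Rational(1, 2))), Mul(3, -193)))) = Add(Rational(-337829, 3140), Mul(-1, Add(Mul(-24, Pow(-189, Rational(1, 2))), -579))) = Add(Rational(-337829, 3140), Mul(-1, Add(Mul(-24, Mul(3, I, Pow(21, Rational(1, 2)))), -579))) = Add(Rational(-337829, 3140), Mul(-1, Add(Mul(-72, I, Pow(21, Rational(1, 2))), -579))) = Add(Rational(-337829, 3140), Mul(-1, Add(-579, Mul(-72, I, Pow(21, Rational(1, 2)))))) = Add(Rational(-337829, 3140), Add(579, Mul(72, I, Pow(21, Rational(1, 2))))) = Add(Rational(1480231, 3140), Mul(72, I, Pow(21, Rational(1, 2))))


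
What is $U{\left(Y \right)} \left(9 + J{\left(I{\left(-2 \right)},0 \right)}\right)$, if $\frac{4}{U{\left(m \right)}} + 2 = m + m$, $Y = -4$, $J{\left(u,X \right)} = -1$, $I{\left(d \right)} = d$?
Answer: $- \frac{16}{5} \approx -3.2$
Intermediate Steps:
$U{\left(m \right)} = \frac{4}{-2 + 2 m}$ ($U{\left(m \right)} = \frac{4}{-2 + \left(m + m\right)} = \frac{4}{-2 + 2 m}$)
$U{\left(Y \right)} \left(9 + J{\left(I{\left(-2 \right)},0 \right)}\right) = \frac{2}{-1 - 4} \left(9 - 1\right) = \frac{2}{-5} \cdot 8 = 2 \left(- \frac{1}{5}\right) 8 = \left(- \frac{2}{5}\right) 8 = - \frac{16}{5}$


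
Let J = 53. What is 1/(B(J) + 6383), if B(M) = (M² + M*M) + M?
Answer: 1/12054 ≈ 8.2960e-5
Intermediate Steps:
B(M) = M + 2*M² (B(M) = (M² + M²) + M = 2*M² + M = M + 2*M²)
1/(B(J) + 6383) = 1/(53*(1 + 2*53) + 6383) = 1/(53*(1 + 106) + 6383) = 1/(53*107 + 6383) = 1/(5671 + 6383) = 1/12054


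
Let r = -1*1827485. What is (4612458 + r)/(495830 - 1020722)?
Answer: -2784973/524892 ≈ -5.3058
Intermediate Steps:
r = -1827485
(4612458 + r)/(495830 - 1020722) = (4612458 - 1827485)/(495830 - 1020722) = 2784973/(-524892) = 2784973*(-1/524892) = -2784973/524892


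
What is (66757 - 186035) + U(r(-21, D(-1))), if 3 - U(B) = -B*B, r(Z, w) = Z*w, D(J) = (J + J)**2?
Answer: -112219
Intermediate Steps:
D(J) = 4*J**2 (D(J) = (2*J)**2 = 4*J**2)
U(B) = 3 + B**2 (U(B) = 3 - (-1)*B*B = 3 - (-1)*B**2 = 3 + B**2)
(66757 - 186035) + U(r(-21, D(-1))) = (66757 - 186035) + (3 + (-84*(-1)**2)**2) = -119278 + (3 + (-84)**2) = -119278 + (3 + 7056) = -119278 + 7059 = -112219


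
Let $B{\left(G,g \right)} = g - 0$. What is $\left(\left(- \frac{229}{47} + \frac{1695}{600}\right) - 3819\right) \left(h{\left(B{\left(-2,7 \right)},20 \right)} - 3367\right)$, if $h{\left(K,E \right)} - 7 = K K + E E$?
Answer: $\frac{20911369359}{1880} \approx 1.1123 \cdot 10^{7}$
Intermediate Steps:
$B{\left(G,g \right)} = g$ ($B{\left(G,g \right)} = g + 0 = g$)
$h{\left(K,E \right)} = 7 + E^{2} + K^{2}$ ($h{\left(K,E \right)} = 7 + \left(K K + E E\right) = 7 + \left(K^{2} + E^{2}\right) = 7 + \left(E^{2} + K^{2}\right) = 7 + E^{2} + K^{2}$)
$\left(\left(- \frac{229}{47} + \frac{1695}{600}\right) - 3819\right) \left(h{\left(B{\left(-2,7 \right)},20 \right)} - 3367\right) = \left(\left(- \frac{229}{47} + \frac{1695}{600}\right) - 3819\right) \left(\left(7 + 20^{2} + 7^{2}\right) - 3367\right) = \left(\left(\left(-229\right) \frac{1}{47} + 1695 \cdot \frac{1}{600}\right) - 3819\right) \left(\left(7 + 400 + 49\right) - 3367\right) = \left(\left(- \frac{229}{47} + \frac{113}{40}\right) - 3819\right) \left(456 - 3367\right) = \left(- \frac{3849}{1880} - 3819\right) \left(-2911\right) = \left(- \frac{7183569}{1880}\right) \left(-2911\right) = \frac{20911369359}{1880}$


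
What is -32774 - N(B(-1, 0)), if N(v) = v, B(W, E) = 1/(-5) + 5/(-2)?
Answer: -327713/10 ≈ -32771.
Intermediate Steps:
B(W, E) = -27/10 (B(W, E) = 1*(-1/5) + 5*(-1/2) = -1/5 - 5/2 = -27/10)
-32774 - N(B(-1, 0)) = -32774 - 1*(-27/10) = -32774 + 27/10 = -327713/10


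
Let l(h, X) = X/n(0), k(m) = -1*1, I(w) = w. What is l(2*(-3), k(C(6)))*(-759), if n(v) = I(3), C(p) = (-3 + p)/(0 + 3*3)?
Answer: 253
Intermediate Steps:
C(p) = -⅓ + p/9 (C(p) = (-3 + p)/(0 + 9) = (-3 + p)/9 = (-3 + p)*(⅑) = -⅓ + p/9)
n(v) = 3
k(m) = -1
l(h, X) = X/3
l(2*(-3), k(C(6)))*(-759) = ((⅓)*(-1))*(-759) = -⅓*(-759) = 253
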